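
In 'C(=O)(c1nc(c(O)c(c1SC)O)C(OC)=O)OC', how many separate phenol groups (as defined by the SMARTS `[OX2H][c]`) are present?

[OX2H][c] is the SMARTS for a phenol: a hydroxyl oxygen attached to an aromatic carbon.
The molecule carries 2 separate instances of a hydroxyl group (-OH) meeting every constraint; each maps to a distinct set of atoms, giving 2 matches.

2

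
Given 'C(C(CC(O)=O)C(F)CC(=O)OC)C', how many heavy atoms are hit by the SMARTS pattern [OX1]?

The query [OX1] means: aliphatic oxygen with one total connection — typically a carbonyl =O or an oxide.
Check the 14 heavy atoms by environment: 7× C (X4) → no; 2× C (X3) → no; 2× O (X1) → match; 2× O (X2) → no; 1× F (X1) → no.
That gives 2 matching atoms.

2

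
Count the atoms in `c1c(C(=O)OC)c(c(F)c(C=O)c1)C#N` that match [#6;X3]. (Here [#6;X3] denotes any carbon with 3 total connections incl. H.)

The query [#6;X3] means: any carbon (aromatic or not) with three total connections.
Check the 15 heavy atoms by environment: 6× c (aromatic, X3) → match; 1× C (X2) → no; 1× N (X1) → no; 1× F (X1) → no; 2× C (X3) → match; 2× O (X1) → no; 1× O (X2) → no; 1× C (X4) → no.
Summing the matching environments: 6 + 2 = 8 matching atoms.

8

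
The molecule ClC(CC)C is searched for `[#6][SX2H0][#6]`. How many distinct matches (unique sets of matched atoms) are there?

[#6][SX2H0][#6] is the SMARTS for a thioether: an aliphatic sulfur bridging two carbons with no H on the sulfur.
No fragment in the molecule satisfies every constraint, giving 0 matches.

0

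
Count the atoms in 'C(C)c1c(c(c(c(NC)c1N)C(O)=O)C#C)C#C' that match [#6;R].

6

The query [#6;R] means: carbon that is part of a ring.
Check the 18 heavy atoms by environment: 6× c (aromatic, in 6-ring) → match; 8× C (acyclic) → no; 2× N (acyclic) → no; 2× O (acyclic) → no.
That gives 6 matching atoms.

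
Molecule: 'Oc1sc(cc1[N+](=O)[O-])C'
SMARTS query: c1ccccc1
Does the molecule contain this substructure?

The pattern c1ccccc1 describes six aromatic carbons in a ring — a benzene ring.
The closest candidate here is a methyl group (-CH3), but no six-membered all-carbon aromatic ring is present. No other fragment satisfies the full query, so there is no match.

No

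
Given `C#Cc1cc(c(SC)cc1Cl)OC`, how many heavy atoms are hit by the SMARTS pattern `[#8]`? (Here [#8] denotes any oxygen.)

1

The query [#8] means: #8 matches any oxygen atom.
Check the 13 heavy atoms by environment: 6× c (aromatic) → no; 1× Cl → no; 1× O → match; 4× C → no; 1× S → no.
That gives 1 matching atom.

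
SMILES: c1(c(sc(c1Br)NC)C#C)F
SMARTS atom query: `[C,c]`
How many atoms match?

7

The query [C,c] means: comma = OR; matches aliphatic or aromatic carbon — same as #6.
Check the 11 heavy atoms by environment: 1× s (aromatic) → no; 4× c (aromatic) → match; 3× C → match; 1× F → no; 1× N → no; 1× Br → no.
Summing the matching environments: 4 + 3 = 7 matching atoms.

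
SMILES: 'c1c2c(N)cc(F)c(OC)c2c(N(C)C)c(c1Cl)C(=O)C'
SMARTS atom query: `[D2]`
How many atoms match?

3

The query [D2] means: atom with exactly two heavy-atom neighbours.
Check the 21 heavy atoms by environment: 8× c (aromatic, D3) → no; 2× c (aromatic, D2) → match; 1× O (D2) → match; 4× C (D1) → no; 1× F (D1) → no; 1× C (D3) → no; 1× O (D1) → no; 1× Cl (D1) → no; 1× N (D3) → no; 1× N (D1) → no.
Summing the matching environments: 2 + 1 = 3 matching atoms.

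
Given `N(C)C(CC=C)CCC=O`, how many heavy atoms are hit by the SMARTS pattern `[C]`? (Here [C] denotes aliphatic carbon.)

8

The query [C] means: uppercase C matches aliphatic (non-aromatic) carbon only.
Check the 10 heavy atoms by environment: 8× C → match; 1× N → no; 1× O → no.
That gives 8 matching atoms.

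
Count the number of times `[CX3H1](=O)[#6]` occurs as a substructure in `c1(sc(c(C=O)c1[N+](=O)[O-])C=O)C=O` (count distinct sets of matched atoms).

3

[CX3H1](=O)[#6] is the SMARTS for an aldehyde: an sp2 carbon with one H, double-bonded to O and single-bonded to carbon.
The molecule carries 3 separate instances of an aldehyde (-CHO) meeting every constraint; each maps to a distinct set of atoms, giving 3 matches.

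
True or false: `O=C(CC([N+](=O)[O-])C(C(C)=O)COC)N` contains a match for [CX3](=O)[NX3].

True

The pattern [CX3](=O)[NX3] describes a carbonyl carbon bonded to a trivalent nitrogen — an amide.
The molecule carries a primary amide (-C(=O)NH2), whose atoms satisfy every constraint of the query, so the pattern matches.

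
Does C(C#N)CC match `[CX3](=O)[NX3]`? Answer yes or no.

No

The pattern [CX3](=O)[NX3] describes a carbonyl carbon bonded to a trivalent nitrogen — an amide.
The closest candidate here is a nitrile (-C#N), but the nitrile N is NX1 (triple-bonded), not NX3. No other fragment satisfies the full query, so there is no match.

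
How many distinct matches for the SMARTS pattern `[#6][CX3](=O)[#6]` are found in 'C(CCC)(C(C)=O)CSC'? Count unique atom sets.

1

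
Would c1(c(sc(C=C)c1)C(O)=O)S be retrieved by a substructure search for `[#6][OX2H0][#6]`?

No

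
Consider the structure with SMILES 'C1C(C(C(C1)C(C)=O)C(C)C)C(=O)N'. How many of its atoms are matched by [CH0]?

2

Check the 14 heavy atoms by environment: 4× C (H1) → no; 2× C (H2) → no; 2× C (H0) → match; 2× O (H0) → no; 3× C (H3) → no; 1× N (H2) → no.
That gives 2 matching atoms.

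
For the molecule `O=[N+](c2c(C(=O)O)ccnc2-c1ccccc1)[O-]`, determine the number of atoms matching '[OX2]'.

1

The query [OX2] means: aliphatic oxygen with two total connections — ether, hydroxyl, or ester single-bond O.
Check the 18 heavy atoms by environment: 1× n (aromatic, X2) → no; 11× c (aromatic, X3) → no; 1× N (charge +1, X3) → no; 1× O (charge -1, X1) → no; 2× O (X1) → no; 1× C (X3) → no; 1× O (X2) → match.
That gives 1 matching atom.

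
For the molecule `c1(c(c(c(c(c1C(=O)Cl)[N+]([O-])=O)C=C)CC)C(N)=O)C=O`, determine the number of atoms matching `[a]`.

6

The query [a] means: a matches any aromatic atom.
Check the 21 heavy atoms by environment: 6× c (aromatic) → match; 7× C → no; 4× O → no; 1× Cl → no; 1× N → no; 1× N (charge +1) → no; 1× O (charge -1) → no.
That gives 6 matching atoms.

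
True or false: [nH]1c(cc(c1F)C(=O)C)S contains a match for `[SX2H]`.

True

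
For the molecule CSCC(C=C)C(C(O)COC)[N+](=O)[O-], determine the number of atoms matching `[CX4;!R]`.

7

The query [CX4;!R] means: aliphatic carbon with four total connections, not in a ring.
Check the 15 heavy atoms by environment: 7× C (X4, acyclic) → match; 2× O (X2, acyclic) → no; 2× C (X3, acyclic) → no; 1× N (charge +1, X3, acyclic) → no; 1× O (charge -1, X1, acyclic) → no; 1× O (X1, acyclic) → no; 1× S (X2, acyclic) → no.
That gives 7 matching atoms.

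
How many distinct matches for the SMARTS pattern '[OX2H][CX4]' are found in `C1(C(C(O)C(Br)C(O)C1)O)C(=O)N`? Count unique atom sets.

3

[OX2H][CX4] is the SMARTS for an aliphatic alcohol: a hydroxyl oxygen bound to an sp3 (X4) carbon.
The molecule carries 3 separate instances of a hydroxyl group (-OH) meeting every constraint; each maps to a distinct set of atoms, giving 3 matches.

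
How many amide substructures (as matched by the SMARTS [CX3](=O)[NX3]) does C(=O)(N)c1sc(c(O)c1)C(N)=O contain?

[CX3](=O)[NX3] is the SMARTS for an amide: a carbonyl carbon bonded to a trivalent nitrogen.
The molecule carries 2 separate instances of a primary amide (-C(=O)NH2) meeting every constraint; each maps to a distinct set of atoms, giving 2 matches.

2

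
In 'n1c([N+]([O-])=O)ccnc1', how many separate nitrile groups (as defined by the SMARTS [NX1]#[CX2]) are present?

0

[NX1]#[CX2] is the SMARTS for a nitrile: a nitrogen triple-bonded to a two-connected carbon.
The molecule has a nitro group (-[N+](=O)[O-]), but there is no C#N triple bond; nothing else fits, so there are 0 matches.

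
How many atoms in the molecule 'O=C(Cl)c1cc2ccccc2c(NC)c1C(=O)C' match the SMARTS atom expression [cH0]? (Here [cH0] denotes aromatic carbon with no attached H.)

5

Check the 18 heavy atoms by environment: 5× c (aromatic, H0) → match; 5× c (aromatic, H1) → no; 1× N (H1) → no; 2× C (H3) → no; 2× C (H0) → no; 2× O (H0) → no; 1× Cl (H0) → no.
That gives 5 matching atoms.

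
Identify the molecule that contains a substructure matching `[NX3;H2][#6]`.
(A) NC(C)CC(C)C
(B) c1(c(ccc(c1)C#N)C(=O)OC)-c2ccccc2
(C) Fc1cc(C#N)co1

[NX3;H2][#6] describes a trivalent nitrogen with two H attached to carbon (a primary amine).
(A) contains a primary amino group (-NH2), which satisfies every atom and bond constraint.
(B) has a nitrile (-C#N) but the nitrogen is NX1 (triple-bonded), not NX3 with two H.
(C) has a nitrile (-C#N) but the nitrogen is NX1 (triple-bonded), not NX3 with two H.
So the answer is (A).

A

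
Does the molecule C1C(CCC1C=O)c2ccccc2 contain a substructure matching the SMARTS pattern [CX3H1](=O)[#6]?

Yes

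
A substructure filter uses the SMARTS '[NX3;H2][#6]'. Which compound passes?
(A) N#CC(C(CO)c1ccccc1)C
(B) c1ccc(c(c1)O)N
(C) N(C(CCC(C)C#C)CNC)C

[NX3;H2][#6] describes a trivalent nitrogen with two H attached to carbon (a primary amine).
(A) has a nitrile (-C#N) but the nitrogen is NX1 (triple-bonded), not NX3 with two H.
(B) contains a primary amino group (-NH2), which satisfies every atom and bond constraint.
(C) has an N-methylamino group (-NHCH3) but the nitrogen bears two carbons and only one H (H1), not H2.
So the answer is (B).

B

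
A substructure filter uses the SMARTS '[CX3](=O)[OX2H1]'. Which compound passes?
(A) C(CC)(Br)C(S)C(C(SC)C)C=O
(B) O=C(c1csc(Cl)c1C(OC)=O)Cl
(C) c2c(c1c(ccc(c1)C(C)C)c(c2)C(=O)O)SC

[CX3](=O)[OX2H1] describes an sp2 carbon double-bonded to O and single-bonded to an -OH oxygen (a carboxylic acid).
(A) has an aldehyde (-CHO) but there is no singly-bonded oxygen on the carbonyl carbon.
(B) has a methyl-ester group (-C(=O)OCH3) but the singly-bonded O has no H (OX2H0, not OX2H1).
(C) contains a carboxylic acid group (-C(=O)OH), which satisfies every atom and bond constraint.
So the answer is (C).

C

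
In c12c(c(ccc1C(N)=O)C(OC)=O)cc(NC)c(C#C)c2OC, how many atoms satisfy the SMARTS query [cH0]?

7

The query [cH0] means: aromatic carbon with no attached hydrogen (substituted or ring-fusion).
Check the 23 heavy atoms by environment: 7× c (aromatic, H0) → match; 3× c (aromatic, H1) → no; 4× O (H0) → no; 3× C (H3) → no; 3× C (H0) → no; 1× C (H1) → no; 1× N (H1) → no; 1× N (H2) → no.
That gives 7 matching atoms.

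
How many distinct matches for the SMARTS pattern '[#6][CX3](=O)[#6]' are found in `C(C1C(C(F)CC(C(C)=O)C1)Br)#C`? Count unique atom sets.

1

[#6][CX3](=O)[#6] is the SMARTS for a ketone: a carbonyl carbon (no H) flanked by two carbons.
Exactly one fragment in the molecule meets all constraints, giving 1 match.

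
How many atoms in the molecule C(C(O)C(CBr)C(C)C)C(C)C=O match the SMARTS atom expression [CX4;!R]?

9

The query [CX4;!R] means: aliphatic carbon with four total connections, not in a ring.
Check the 13 heavy atoms by environment: 9× C (X4, acyclic) → match; 1× C (X3, acyclic) → no; 1× O (X1, acyclic) → no; 1× Br (X1, acyclic) → no; 1× O (X2, acyclic) → no.
That gives 9 matching atoms.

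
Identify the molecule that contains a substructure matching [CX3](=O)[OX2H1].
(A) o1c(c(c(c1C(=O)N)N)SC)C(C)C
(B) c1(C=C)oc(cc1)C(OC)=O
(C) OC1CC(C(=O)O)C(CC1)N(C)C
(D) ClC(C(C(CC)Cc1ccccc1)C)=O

[CX3](=O)[OX2H1] describes an sp2 carbon double-bonded to O and single-bonded to an -OH oxygen (a carboxylic acid).
(A) has a primary amide (-C(=O)NH2) but the carbonyl is bonded to N, not to an -OH oxygen.
(B) has a methyl-ester group (-C(=O)OCH3) but the singly-bonded O has no H (OX2H0, not OX2H1).
(C) contains a carboxylic acid group (-C(=O)OH), which satisfies every atom and bond constraint.
(D) has an acyl chloride (-C(=O)Cl) but the carbonyl is bonded to Cl, not to an -OH oxygen.
So the answer is (C).

C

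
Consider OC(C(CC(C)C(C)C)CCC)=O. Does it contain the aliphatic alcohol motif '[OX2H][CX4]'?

No

The pattern [OX2H][CX4] describes a hydroxyl oxygen bound to an sp3 (X4) carbon — an aliphatic alcohol.
The closest candidate here is a carboxylic acid group (-C(=O)OH), but the -OH is on a CX3 carbonyl carbon, not a CX4 carbon. No other fragment satisfies the full query, so there is no match.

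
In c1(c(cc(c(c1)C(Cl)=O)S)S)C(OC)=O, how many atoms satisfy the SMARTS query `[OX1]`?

2

The query [OX1] means: aliphatic oxygen with one total connection — typically a carbonyl =O or an oxide.
Check the 15 heavy atoms by environment: 6× c (aromatic, X3) → no; 2× C (X3) → no; 2× O (X1) → match; 1× Cl (X1) → no; 2× S (X2) → no; 1× O (X2) → no; 1× C (X4) → no.
That gives 2 matching atoms.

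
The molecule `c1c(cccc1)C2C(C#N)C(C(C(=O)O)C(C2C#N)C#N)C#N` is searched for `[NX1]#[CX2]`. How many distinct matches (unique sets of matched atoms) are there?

4

[NX1]#[CX2] is the SMARTS for a nitrile: a nitrogen triple-bonded to a two-connected carbon.
The molecule carries 4 separate instances of a nitrile (-C#N) meeting every constraint; each maps to a distinct set of atoms, giving 4 matches.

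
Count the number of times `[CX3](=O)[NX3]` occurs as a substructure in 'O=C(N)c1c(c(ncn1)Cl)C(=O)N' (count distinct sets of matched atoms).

2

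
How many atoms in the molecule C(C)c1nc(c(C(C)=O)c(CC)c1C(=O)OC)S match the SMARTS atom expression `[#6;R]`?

Check the 18 heavy atoms by environment: 1× n (aromatic, in 6-ring) → no; 5× c (aromatic, in 6-ring) → match; 8× C (acyclic) → no; 3× O (acyclic) → no; 1× S (acyclic) → no.
That gives 5 matching atoms.

5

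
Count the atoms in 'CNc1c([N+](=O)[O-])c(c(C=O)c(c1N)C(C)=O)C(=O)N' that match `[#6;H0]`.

The query [#6;H0] means: any carbon with no attached hydrogen.
Check the 20 heavy atoms by environment: 6× c (aromatic, H0) → match; 2× N (H2) → no; 1× C (H1) → no; 4× O (H0) → no; 2× C (H0) → match; 1× N (charge +1, H0) → no; 1× O (charge -1, H0) → no; 2× C (H3) → no; 1× N (H1) → no.
Summing the matching environments: 6 + 2 = 8 matching atoms.

8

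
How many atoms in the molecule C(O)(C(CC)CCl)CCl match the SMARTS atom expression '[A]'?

The query [A] means: A matches any aliphatic (non-aromatic) heavy atom.
Check the 9 heavy atoms by environment: 6× C → match; 2× Cl → match; 1× O → match.
Summing the matching environments: 6 + 2 + 1 = 9 matching atoms.

9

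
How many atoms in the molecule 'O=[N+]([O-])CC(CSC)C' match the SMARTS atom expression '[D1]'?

4

The query [D1] means: atom with exactly one heavy-atom neighbour (degree 1).
Check the 9 heavy atoms by environment: 2× C (D2) → no; 1× C (D3) → no; 1× S (D2) → no; 2× C (D1) → match; 1× N (charge +1, D3) → no; 1× O (charge -1, D1) → match; 1× O (D1) → match.
Summing the matching environments: 2 + 1 + 1 = 4 matching atoms.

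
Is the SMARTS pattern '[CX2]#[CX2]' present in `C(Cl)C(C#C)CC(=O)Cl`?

The pattern [CX2]#[CX2] describes a carbon-carbon triple bond — an alkyne.
The molecule carries an ethynyl group (-C#CH), whose atoms satisfy every constraint of the query, so the pattern matches.

Yes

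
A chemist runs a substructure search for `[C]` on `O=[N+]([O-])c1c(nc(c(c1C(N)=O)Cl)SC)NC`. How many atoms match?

The query [C] means: uppercase C matches aliphatic (non-aromatic) carbon only.
Check the 17 heavy atoms by environment: 1× n (aromatic) → no; 5× c (aromatic) → no; 1× Cl → no; 1× N (charge +1) → no; 1× O (charge -1) → no; 2× O → no; 2× N → no; 3× C → match; 1× S → no.
That gives 3 matching atoms.

3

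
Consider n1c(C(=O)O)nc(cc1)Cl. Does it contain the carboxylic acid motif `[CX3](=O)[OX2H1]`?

The pattern [CX3](=O)[OX2H1] describes an sp2 carbon double-bonded to O and single-bonded to an -OH oxygen — a carboxylic acid.
The molecule carries a carboxylic acid group (-C(=O)OH), whose atoms satisfy every constraint of the query, so the pattern matches.

Yes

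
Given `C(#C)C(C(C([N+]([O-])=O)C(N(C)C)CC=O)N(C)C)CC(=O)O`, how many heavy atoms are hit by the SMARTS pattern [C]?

14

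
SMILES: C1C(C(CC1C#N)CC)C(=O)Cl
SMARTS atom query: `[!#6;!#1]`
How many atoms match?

3

The query [!#6;!#1] means: not carbon and not hydrogen — any heteroatom.
Check the 12 heavy atoms by environment: 9× C → no; 1× N → match; 1× O → match; 1× Cl → match.
Summing the matching environments: 1 + 1 + 1 = 3 matching atoms.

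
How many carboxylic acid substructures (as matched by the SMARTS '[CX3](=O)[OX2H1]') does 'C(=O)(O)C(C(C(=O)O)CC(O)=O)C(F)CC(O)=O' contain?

4

[CX3](=O)[OX2H1] is the SMARTS for a carboxylic acid: an sp2 carbon double-bonded to O and single-bonded to an -OH oxygen.
The molecule carries 4 separate instances of a carboxylic acid group (-C(=O)OH) meeting every constraint; each maps to a distinct set of atoms, giving 4 matches.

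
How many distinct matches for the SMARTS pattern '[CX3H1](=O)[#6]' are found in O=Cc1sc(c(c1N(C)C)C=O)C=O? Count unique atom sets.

3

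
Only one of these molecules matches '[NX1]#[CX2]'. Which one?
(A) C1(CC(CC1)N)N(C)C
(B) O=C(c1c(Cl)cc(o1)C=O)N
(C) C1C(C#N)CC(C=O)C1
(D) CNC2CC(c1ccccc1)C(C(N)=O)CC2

[NX1]#[CX2] describes a nitrogen triple-bonded to a two-connected carbon (a nitrile).
(A) has a primary amino group (-NH2) but the nitrogen is NX3 (three connections), not NX1 triple-bonded.
(B) has a primary amide (-C(=O)NH2) but the nitrogen is NX3, not NX1.
(C) contains a nitrile (-C#N), which satisfies every atom and bond constraint.
(D) has a primary amide (-C(=O)NH2) but the nitrogen is NX3, not NX1.
So the answer is (C).

C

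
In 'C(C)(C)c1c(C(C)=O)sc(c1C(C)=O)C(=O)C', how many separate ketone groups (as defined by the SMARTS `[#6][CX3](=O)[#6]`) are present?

[#6][CX3](=O)[#6] is the SMARTS for a ketone: a carbonyl carbon (no H) flanked by two carbons.
The molecule carries 3 separate instances of an acetyl/ketone group (-C(=O)CH3) meeting every constraint; each maps to a distinct set of atoms, giving 3 matches.

3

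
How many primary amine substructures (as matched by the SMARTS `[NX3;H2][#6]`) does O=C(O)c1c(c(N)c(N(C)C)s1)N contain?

2

[NX3;H2][#6] is the SMARTS for a primary amine: a trivalent nitrogen with two H attached to carbon.
The molecule carries 2 separate instances of a primary amino group (-NH2) meeting every constraint; each maps to a distinct set of atoms, giving 2 matches.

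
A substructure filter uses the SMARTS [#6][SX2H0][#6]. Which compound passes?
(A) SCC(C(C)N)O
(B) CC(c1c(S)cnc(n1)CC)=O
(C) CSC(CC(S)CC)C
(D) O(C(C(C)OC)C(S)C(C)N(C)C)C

C

[#6][SX2H0][#6] describes an aliphatic sulfur bridging two carbons with no H on the sulfur (a thioether).
(A) has a thiol (-SH) but the sulfur has H1, not H0 bridging two carbons.
(B) has a thiol (-SH) but the sulfur has H1, not H0 bridging two carbons.
(C) contains a methylthio ether (-SCH3), which satisfies every atom and bond constraint.
(D) has a thiol (-SH) but the sulfur has H1, not H0 bridging two carbons.
So the answer is (C).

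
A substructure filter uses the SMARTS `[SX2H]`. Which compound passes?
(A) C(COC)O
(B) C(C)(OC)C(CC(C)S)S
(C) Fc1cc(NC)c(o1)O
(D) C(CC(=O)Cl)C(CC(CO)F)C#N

B

[SX2H] describes an aliphatic sulfur with two connections, one being H (a thiol).
(A) has a hydroxyl group (-OH) but it is an -OH, not an -SH.
(B) contains a thiol (-SH), which satisfies every atom and bond constraint.
(C) has a hydroxyl group (-OH) but it is an -OH, not an -SH.
(D) has a hydroxyl group (-OH) but it is an -OH, not an -SH.
So the answer is (B).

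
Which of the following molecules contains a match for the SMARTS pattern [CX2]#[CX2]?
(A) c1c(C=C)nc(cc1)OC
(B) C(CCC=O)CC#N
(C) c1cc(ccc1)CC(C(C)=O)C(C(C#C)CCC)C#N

C

[CX2]#[CX2] describes a carbon-carbon triple bond (an alkyne).
(A) has a vinyl group (-CH=CH2) but the C=C is a double bond; both carbons are CX3, not CX2.
(B) has a nitrile (-C#N) but the triple bond is C#N, not C#C.
(C) contains an ethynyl group (-C#CH), which satisfies every atom and bond constraint.
So the answer is (C).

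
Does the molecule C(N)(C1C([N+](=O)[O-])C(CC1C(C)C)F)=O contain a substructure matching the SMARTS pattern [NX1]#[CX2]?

No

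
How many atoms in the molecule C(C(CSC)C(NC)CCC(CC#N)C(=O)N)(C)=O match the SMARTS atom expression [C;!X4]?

3

Check the 19 heavy atoms by environment: 10× C (X4) → no; 1× S (X2) → no; 2× C (X3) → match; 2× O (X1) → no; 2× N (X3) → no; 1× C (X2) → match; 1× N (X1) → no.
Summing the matching environments: 2 + 1 = 3 matching atoms.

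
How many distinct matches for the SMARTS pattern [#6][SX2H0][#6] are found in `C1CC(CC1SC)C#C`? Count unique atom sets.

[#6][SX2H0][#6] is the SMARTS for a thioether: an aliphatic sulfur bridging two carbons with no H on the sulfur.
Exactly one fragment in the molecule meets all constraints, giving 1 match.

1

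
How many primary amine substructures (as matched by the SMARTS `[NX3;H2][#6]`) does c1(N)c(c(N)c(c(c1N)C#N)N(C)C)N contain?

4

[NX3;H2][#6] is the SMARTS for a primary amine: a trivalent nitrogen with two H attached to carbon.
The molecule carries 4 separate instances of a primary amino group (-NH2) meeting every constraint; each maps to a distinct set of atoms, giving 4 matches.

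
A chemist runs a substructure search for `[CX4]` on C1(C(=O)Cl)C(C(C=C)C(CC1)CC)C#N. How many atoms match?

8

Check the 15 heavy atoms by environment: 8× C (X4) → match; 3× C (X3) → no; 1× C (X2) → no; 1× N (X1) → no; 1× O (X1) → no; 1× Cl (X1) → no.
That gives 8 matching atoms.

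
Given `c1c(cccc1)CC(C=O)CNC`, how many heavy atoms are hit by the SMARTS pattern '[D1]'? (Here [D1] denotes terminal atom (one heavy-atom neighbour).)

2

The query [D1] means: atom with exactly one heavy-atom neighbour (degree 1).
Check the 13 heavy atoms by environment: 3× C (D2) → no; 1× C (D3) → no; 1× c (aromatic, D3) → no; 5× c (aromatic, D2) → no; 1× N (D2) → no; 1× C (D1) → match; 1× O (D1) → match.
Summing the matching environments: 1 + 1 = 2 matching atoms.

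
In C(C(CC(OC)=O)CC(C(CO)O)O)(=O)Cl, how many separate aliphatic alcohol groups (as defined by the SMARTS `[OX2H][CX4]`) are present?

[OX2H][CX4] is the SMARTS for an aliphatic alcohol: a hydroxyl oxygen bound to an sp3 (X4) carbon.
The molecule carries 3 separate instances of a hydroxyl group (-OH) meeting every constraint; each maps to a distinct set of atoms, giving 3 matches.

3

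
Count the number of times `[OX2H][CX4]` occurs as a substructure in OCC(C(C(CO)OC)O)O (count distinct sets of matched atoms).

4

[OX2H][CX4] is the SMARTS for an aliphatic alcohol: a hydroxyl oxygen bound to an sp3 (X4) carbon.
The molecule carries 4 separate instances of a hydroxyl group (-OH) meeting every constraint; each maps to a distinct set of atoms, giving 4 matches.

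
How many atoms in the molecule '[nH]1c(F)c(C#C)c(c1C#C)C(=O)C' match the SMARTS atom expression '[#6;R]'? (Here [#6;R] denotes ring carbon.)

4

The query [#6;R] means: carbon that is part of a ring.
Check the 13 heavy atoms by environment: 1× n (aromatic, in 5-ring) → no; 4× c (aromatic, in 5-ring) → match; 6× C (acyclic) → no; 1× O (acyclic) → no; 1× F (acyclic) → no.
That gives 4 matching atoms.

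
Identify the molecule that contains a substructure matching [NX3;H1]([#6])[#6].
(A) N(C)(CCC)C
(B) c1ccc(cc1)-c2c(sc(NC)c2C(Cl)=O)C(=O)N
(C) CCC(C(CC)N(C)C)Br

B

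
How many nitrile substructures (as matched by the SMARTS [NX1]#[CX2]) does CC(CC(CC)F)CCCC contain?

[NX1]#[CX2] is the SMARTS for a nitrile: a nitrogen triple-bonded to a two-connected carbon.
No fragment in the molecule satisfies every constraint, giving 0 matches.

0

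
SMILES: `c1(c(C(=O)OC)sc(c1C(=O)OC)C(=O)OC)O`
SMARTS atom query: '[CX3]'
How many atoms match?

Check the 18 heavy atoms by environment: 1× s (aromatic, X2) → no; 4× c (aromatic, X3) → no; 3× C (X3) → match; 3× O (X1) → no; 4× O (X2) → no; 3× C (X4) → no.
That gives 3 matching atoms.

3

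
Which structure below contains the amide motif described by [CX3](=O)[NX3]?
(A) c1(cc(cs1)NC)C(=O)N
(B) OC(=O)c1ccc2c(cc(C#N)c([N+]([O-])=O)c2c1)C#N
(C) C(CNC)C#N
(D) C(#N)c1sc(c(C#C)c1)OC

A

[CX3](=O)[NX3] describes a carbonyl carbon bonded to a trivalent nitrogen (an amide).
(A) contains a primary amide (-C(=O)NH2), which satisfies every atom and bond constraint.
(B) has a carboxylic acid group (-C(=O)OH) but the carbonyl is bonded to O, not to an NX3 nitrogen.
(C) has a nitrile (-C#N) but the nitrile N is NX1 (triple-bonded), not NX3.
(D) has a nitrile (-C#N) but the nitrile N is NX1 (triple-bonded), not NX3.
So the answer is (A).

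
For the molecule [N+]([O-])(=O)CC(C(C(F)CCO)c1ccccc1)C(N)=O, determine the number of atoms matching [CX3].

1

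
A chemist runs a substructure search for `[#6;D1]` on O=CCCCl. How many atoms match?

Check the 5 heavy atoms by environment: 3× C (D2) → no; 1× O (D1) → no; 1× Cl (D1) → no.
No environment satisfies the query, so 0 matching atoms.

0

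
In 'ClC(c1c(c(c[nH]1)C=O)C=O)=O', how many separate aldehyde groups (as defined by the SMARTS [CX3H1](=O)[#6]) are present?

2

[CX3H1](=O)[#6] is the SMARTS for an aldehyde: an sp2 carbon with one H, double-bonded to O and single-bonded to carbon.
The molecule carries 2 separate instances of an aldehyde (-CHO) meeting every constraint; each maps to a distinct set of atoms, giving 2 matches.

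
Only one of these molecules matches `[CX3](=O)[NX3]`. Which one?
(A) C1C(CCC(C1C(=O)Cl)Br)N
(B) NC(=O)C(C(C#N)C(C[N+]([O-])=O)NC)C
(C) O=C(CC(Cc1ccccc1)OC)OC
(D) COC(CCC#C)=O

B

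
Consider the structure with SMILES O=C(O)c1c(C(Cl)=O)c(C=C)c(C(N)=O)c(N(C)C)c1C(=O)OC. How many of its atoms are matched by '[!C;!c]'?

The query [!C;!c] means: neither aliphatic nor aromatic carbon — same as [!#6].
Check the 24 heavy atoms by environment: 6× c (aromatic) → no; 9× C → no; 6× O → match; 1× Cl → match; 2× N → match.
Summing the matching environments: 6 + 1 + 2 = 9 matching atoms.

9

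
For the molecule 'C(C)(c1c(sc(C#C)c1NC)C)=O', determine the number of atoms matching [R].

5

The query [R] means: R matches any atom that is part of a ring.
Check the 13 heavy atoms by environment: 1× s (aromatic, in 5-ring) → match; 4× c (aromatic, in 5-ring) → match; 6× C (acyclic) → no; 1× O (acyclic) → no; 1× N (acyclic) → no.
Summing the matching environments: 1 + 4 = 5 matching atoms.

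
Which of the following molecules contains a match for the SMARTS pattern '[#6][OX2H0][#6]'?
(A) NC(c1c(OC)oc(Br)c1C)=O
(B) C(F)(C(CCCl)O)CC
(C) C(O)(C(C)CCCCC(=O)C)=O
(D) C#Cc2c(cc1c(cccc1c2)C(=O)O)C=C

A

[#6][OX2H0][#6] describes an aliphatic oxygen bridging two carbons with no H on the oxygen (an ether).
(A) contains a methoxy ether (-OCH3), which satisfies every atom and bond constraint.
(B) has a hydroxyl group (-OH) but the oxygen has H1, not H0 bridging two carbons.
(C) has a carboxylic acid group (-C(=O)OH) but the -OH oxygen has H1; the =O is OX1, not OX2.
(D) has a carboxylic acid group (-C(=O)OH) but the -OH oxygen has H1; the =O is OX1, not OX2.
So the answer is (A).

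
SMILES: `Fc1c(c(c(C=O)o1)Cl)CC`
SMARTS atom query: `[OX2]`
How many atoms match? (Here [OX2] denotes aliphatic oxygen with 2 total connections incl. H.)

0

The query [OX2] means: aliphatic oxygen with two total connections — ether, hydroxyl, or ester single-bond O.
Check the 11 heavy atoms by environment: 1× o (aromatic, X2) → no; 4× c (aromatic, X3) → no; 1× C (X3) → no; 1× O (X1) → no; 1× Cl (X1) → no; 2× C (X4) → no; 1× F (X1) → no.
No environment satisfies the query, so 0 matching atoms.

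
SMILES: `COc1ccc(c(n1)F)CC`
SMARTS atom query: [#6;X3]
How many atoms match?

5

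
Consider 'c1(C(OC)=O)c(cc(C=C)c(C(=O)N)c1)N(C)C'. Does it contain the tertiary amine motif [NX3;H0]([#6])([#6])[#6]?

The pattern [NX3;H0]([#6])([#6])[#6] describes a trivalent nitrogen with no H, bonded to three carbons — a tertiary amine.
The molecule carries a dimethylamino group (-N(CH3)2), whose atoms satisfy every constraint of the query, so the pattern matches.

Yes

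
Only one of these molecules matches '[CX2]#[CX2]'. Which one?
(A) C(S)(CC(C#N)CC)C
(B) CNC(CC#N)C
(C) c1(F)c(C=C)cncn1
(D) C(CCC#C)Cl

D

[CX2]#[CX2] describes a carbon-carbon triple bond (an alkyne).
(A) has a nitrile (-C#N) but the triple bond is C#N, not C#C.
(B) has a nitrile (-C#N) but the triple bond is C#N, not C#C.
(C) has a vinyl group (-CH=CH2) but the C=C is a double bond; both carbons are CX3, not CX2.
(D) contains an ethynyl group (-C#CH), which satisfies every atom and bond constraint.
So the answer is (D).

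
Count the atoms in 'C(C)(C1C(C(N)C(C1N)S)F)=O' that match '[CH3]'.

The query [CH3] means: aliphatic carbon with exactly three hydrogens.
Check the 12 heavy atoms by environment: 5× C (H1) → no; 1× F (H0) → no; 1× C (H0) → no; 1× O (H0) → no; 1× C (H3) → match; 2× N (H2) → no; 1× S (H1) → no.
That gives 1 matching atom.

1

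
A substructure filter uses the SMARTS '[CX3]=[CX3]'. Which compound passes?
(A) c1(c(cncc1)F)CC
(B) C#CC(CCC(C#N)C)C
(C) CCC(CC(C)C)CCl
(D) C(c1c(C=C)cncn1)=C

[CX3]=[CX3] describes a non-aromatic C=C double bond between two sp2 carbons (an alkene).
(A) has an ethyl group (-CH2CH3) but its C-C bond is a single bond between CX4 carbons, not CX3=CX3.
(B) has an ethynyl group (-C#CH) but the C-C bond is a triple bond, not a double bond.
(C) has an ethyl group (-CH2CH3) but its C-C bond is a single bond between CX4 carbons, not CX3=CX3.
(D) contains a vinyl group (-CH=CH2), which satisfies every atom and bond constraint.
So the answer is (D).

D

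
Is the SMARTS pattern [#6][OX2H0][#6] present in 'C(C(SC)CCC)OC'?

Yes

The pattern [#6][OX2H0][#6] describes an aliphatic oxygen bridging two carbons with no H on the oxygen — an ether.
The molecule carries a methoxy ether (-OCH3), whose atoms satisfy every constraint of the query, so the pattern matches.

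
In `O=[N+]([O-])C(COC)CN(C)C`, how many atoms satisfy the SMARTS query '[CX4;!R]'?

6

The query [CX4;!R] means: aliphatic carbon with four total connections, not in a ring.
Check the 11 heavy atoms by environment: 6× C (X4, acyclic) → match; 1× N (charge +1, X3, acyclic) → no; 1× O (charge -1, X1, acyclic) → no; 1× O (X1, acyclic) → no; 1× O (X2, acyclic) → no; 1× N (X3, acyclic) → no.
That gives 6 matching atoms.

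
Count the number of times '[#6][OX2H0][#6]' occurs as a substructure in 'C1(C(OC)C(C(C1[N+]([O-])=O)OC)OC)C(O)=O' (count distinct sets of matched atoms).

[#6][OX2H0][#6] is the SMARTS for an ether: an aliphatic oxygen bridging two carbons with no H on the oxygen.
The molecule carries 3 separate instances of a methoxy ether (-OCH3) meeting every constraint; each maps to a distinct set of atoms, giving 3 matches.

3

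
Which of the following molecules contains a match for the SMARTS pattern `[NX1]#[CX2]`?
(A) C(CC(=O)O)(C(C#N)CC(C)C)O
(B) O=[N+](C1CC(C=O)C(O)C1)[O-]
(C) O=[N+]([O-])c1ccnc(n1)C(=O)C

[NX1]#[CX2] describes a nitrogen triple-bonded to a two-connected carbon (a nitrile).
(A) contains a nitrile (-C#N), which satisfies every atom and bond constraint.
(B) has a nitro group (-[N+](=O)[O-]) but there is no C#N triple bond.
(C) has a nitro group (-[N+](=O)[O-]) but there is no C#N triple bond.
So the answer is (A).

A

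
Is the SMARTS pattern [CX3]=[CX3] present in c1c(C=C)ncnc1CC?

Yes

The pattern [CX3]=[CX3] describes a non-aromatic C=C double bond between two sp2 carbons — an alkene.
The molecule carries a vinyl group (-CH=CH2), whose atoms satisfy every constraint of the query, so the pattern matches.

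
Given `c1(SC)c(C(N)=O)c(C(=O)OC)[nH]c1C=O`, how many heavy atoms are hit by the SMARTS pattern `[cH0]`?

The query [cH0] means: aromatic carbon with no attached hydrogen (substituted or ring-fusion).
Check the 16 heavy atoms by environment: 1× n (aromatic, H1) → no; 4× c (aromatic, H0) → match; 2× C (H0) → no; 4× O (H0) → no; 1× N (H2) → no; 1× C (H1) → no; 2× C (H3) → no; 1× S (H0) → no.
That gives 4 matching atoms.

4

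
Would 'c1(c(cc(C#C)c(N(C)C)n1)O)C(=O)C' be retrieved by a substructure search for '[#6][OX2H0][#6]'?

No

The pattern [#6][OX2H0][#6] describes an aliphatic oxygen bridging two carbons with no H on the oxygen — an ether.
The closest candidate here is a hydroxyl group (-OH), but the oxygen has H1, not H0 bridging two carbons. No other fragment satisfies the full query, so there is no match.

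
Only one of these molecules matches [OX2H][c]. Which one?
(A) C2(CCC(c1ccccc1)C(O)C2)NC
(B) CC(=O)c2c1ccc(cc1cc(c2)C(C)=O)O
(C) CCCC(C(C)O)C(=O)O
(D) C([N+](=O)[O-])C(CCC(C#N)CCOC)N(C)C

[OX2H][c] describes a hydroxyl oxygen attached to an aromatic carbon (a phenol).
(A) has a hydroxyl group (-OH) but the -OH is on an aliphatic carbon, not an aromatic c.
(B) contains a hydroxyl group (-OH), which satisfies every atom and bond constraint.
(C) has a hydroxyl group (-OH) but the -OH is on an aliphatic carbon, not an aromatic c.
(D) has a methoxy ether (-OCH3) but the oxygen has H0, not H1.
So the answer is (B).

B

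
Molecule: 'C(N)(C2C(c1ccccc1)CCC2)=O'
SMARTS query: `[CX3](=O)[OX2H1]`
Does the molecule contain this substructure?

No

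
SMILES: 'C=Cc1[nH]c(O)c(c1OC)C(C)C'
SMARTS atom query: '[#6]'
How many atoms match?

The query [#6] means: #6 matches any atom with atomic number 6 (carbon, aromatic or aliphatic).
Check the 13 heavy atoms by environment: 1× n (aromatic) → no; 4× c (aromatic) → match; 6× C → match; 2× O → no.
Summing the matching environments: 4 + 6 = 10 matching atoms.

10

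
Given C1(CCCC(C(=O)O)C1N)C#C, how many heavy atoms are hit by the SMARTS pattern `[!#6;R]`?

Check the 12 heavy atoms by environment: 6× C (in 6-ring) → no; 1× N (acyclic) → no; 3× C (acyclic) → no; 2× O (acyclic) → no.
No environment satisfies the query, so 0 matching atoms.

0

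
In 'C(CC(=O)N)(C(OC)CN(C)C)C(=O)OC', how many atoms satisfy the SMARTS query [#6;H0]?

2

The query [#6;H0] means: any carbon with no attached hydrogen.
Check the 16 heavy atoms by environment: 2× C (H2) → no; 2× C (H1) → no; 1× N (H0) → no; 4× C (H3) → no; 4× O (H0) → no; 2× C (H0) → match; 1× N (H2) → no.
That gives 2 matching atoms.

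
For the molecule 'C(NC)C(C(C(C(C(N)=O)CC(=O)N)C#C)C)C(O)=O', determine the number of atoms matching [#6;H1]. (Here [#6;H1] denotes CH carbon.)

5

The query [#6;H1] means: any carbon bearing exactly one hydrogen.
Check the 20 heavy atoms by environment: 2× C (H2) → no; 5× C (H1) → match; 1× N (H1) → no; 2× C (H3) → no; 4× C (H0) → no; 3× O (H0) → no; 1× O (H1) → no; 2× N (H2) → no.
That gives 5 matching atoms.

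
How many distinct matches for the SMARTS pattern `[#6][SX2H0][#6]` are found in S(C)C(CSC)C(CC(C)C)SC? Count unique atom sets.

3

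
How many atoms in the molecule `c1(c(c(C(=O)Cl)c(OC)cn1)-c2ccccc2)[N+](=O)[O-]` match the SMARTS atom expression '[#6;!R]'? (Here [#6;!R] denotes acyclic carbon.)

The query [#6;!R] means: carbon not in any ring.
Check the 20 heavy atoms by environment: 1× n (aromatic, in 6-ring) → no; 11× c (aromatic, in 6-ring) → no; 2× C (acyclic) → match; 3× O (acyclic) → no; 1× Cl (acyclic) → no; 1× N (charge +1, acyclic) → no; 1× O (charge -1, acyclic) → no.
That gives 2 matching atoms.

2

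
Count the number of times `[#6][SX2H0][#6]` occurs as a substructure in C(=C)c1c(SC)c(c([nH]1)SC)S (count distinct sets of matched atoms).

[#6][SX2H0][#6] is the SMARTS for a thioether: an aliphatic sulfur bridging two carbons with no H on the sulfur.
The molecule carries 2 separate instances of a methylthio ether (-SCH3) meeting every constraint; each maps to a distinct set of atoms, giving 2 matches.

2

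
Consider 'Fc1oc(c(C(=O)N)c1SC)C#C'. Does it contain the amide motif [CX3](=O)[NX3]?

The pattern [CX3](=O)[NX3] describes a carbonyl carbon bonded to a trivalent nitrogen — an amide.
The molecule carries a primary amide (-C(=O)NH2), whose atoms satisfy every constraint of the query, so the pattern matches.

Yes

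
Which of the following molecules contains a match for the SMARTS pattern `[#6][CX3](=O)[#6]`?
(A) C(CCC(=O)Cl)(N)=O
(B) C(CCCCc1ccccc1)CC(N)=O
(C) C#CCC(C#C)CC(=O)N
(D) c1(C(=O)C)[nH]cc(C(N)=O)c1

D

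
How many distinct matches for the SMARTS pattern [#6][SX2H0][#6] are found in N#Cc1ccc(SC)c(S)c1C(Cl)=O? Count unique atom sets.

1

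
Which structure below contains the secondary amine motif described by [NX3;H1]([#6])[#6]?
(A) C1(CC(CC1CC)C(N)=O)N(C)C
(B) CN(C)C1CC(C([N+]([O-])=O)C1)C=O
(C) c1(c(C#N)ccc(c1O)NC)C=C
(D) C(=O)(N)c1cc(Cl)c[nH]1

C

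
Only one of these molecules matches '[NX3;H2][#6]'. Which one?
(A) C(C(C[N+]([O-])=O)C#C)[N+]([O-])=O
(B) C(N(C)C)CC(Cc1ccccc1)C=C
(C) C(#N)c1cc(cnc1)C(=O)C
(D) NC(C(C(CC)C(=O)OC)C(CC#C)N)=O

D

[NX3;H2][#6] describes a trivalent nitrogen with two H attached to carbon (a primary amine).
(A) has a nitro group (-[N+](=O)[O-]) but the nitrogen is [N+] with no H, not NX3H2.
(B) has a dimethylamino group (-N(CH3)2) but the nitrogen has H0, not H2.
(C) has a nitrile (-C#N) but the nitrogen is NX1 (triple-bonded), not NX3 with two H.
(D) contains a primary amino group (-NH2), which satisfies every atom and bond constraint.
So the answer is (D).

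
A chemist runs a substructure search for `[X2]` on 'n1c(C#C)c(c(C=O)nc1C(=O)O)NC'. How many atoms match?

5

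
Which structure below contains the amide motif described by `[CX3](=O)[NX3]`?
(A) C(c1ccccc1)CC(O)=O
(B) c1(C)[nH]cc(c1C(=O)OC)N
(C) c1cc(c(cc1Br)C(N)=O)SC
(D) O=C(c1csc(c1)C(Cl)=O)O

[CX3](=O)[NX3] describes a carbonyl carbon bonded to a trivalent nitrogen (an amide).
(A) has a carboxylic acid group (-C(=O)OH) but the carbonyl is bonded to O, not to an NX3 nitrogen.
(B) has a primary amino group (-NH2) but the -NH2 is not attached to a carbonyl carbon.
(C) contains a primary amide (-C(=O)NH2), which satisfies every atom and bond constraint.
(D) has a carboxylic acid group (-C(=O)OH) but the carbonyl is bonded to O, not to an NX3 nitrogen.
So the answer is (C).

C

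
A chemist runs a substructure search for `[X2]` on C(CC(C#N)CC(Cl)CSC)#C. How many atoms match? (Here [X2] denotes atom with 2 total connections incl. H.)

4

The query [X2] means: any atom with exactly two total connections (bonds + H).
Check the 12 heavy atoms by environment: 6× C (X4) → no; 3× C (X2) → match; 1× S (X2) → match; 1× N (X1) → no; 1× Cl (X1) → no.
Summing the matching environments: 3 + 1 = 4 matching atoms.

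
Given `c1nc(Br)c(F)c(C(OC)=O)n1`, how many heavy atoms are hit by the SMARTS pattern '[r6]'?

The query [r6] means: r6 matches atoms in a six-membered ring.
Check the 12 heavy atoms by environment: 2× n (aromatic, in 6-ring) → match; 4× c (aromatic, in 6-ring) → match; 2× C (acyclic) → no; 2× O (acyclic) → no; 1× Br (acyclic) → no; 1× F (acyclic) → no.
Summing the matching environments: 2 + 4 = 6 matching atoms.

6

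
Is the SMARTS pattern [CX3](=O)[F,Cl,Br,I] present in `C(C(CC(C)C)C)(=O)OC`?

The pattern [CX3](=O)[F,Cl,Br,I] describes a carbonyl carbon bonded to a halogen — an acyl halide.
The closest candidate here is a methyl-ester group (-C(=O)OCH3), but the carbonyl is bonded to -O-C, not to a halogen. No other fragment satisfies the full query, so there is no match.

No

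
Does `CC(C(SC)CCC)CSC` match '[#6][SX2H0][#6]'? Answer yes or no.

Yes

The pattern [#6][SX2H0][#6] describes an aliphatic sulfur bridging two carbons with no H on the sulfur — a thioether.
The molecule carries a methylthio ether (-SCH3), whose atoms satisfy every constraint of the query, so the pattern matches.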